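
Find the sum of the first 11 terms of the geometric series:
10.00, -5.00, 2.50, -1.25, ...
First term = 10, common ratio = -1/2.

Sₙ = a(1 - rⁿ) / (1 - r)
S_11 = 10(1 - (-1/2)^11) / (1 - (-1/2))
S_11 = 10(1 - (-1/2048)) / (3/2)
S_11 = 3415/512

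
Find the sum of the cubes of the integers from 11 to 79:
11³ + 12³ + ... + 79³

Use ∑_{k=1}^{n} k³ = [n(n+1)/2]², then subtract the first 10 terms.
∑_{k=1}^{79} k³ = [79×80/2]² = 3160² = 9985600
∑_{k=1}^{10} k³ = [10×11/2]² = 55² = 3025
∑_{k=11}^{79} k³ = 9985600 - 3025 = 9982575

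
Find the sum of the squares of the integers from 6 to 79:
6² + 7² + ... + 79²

Use ∑_{k=1}^{n} k² = n(n+1)(2n+1)/6, then subtract the first 5 terms.
∑_{k=1}^{79} k² = 79×80×159/6 = 167480
∑_{k=1}^{5} k² = 5×6×11/6 = 55
∑_{k=6}^{79} k² = 167480 - 55 = 167425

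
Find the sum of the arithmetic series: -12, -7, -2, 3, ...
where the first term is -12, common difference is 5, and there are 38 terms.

Sₙ = n/2 × (first + last)
Last term = a + (n-1)d = -12 + (38-1)×5 = 173
S_38 = 38/2 × (-12 + 173)
S_38 = 38/2 × 161 = 3059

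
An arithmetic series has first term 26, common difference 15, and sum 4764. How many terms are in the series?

Using S = n/2 × [2a + (n-1)d]
4764 = n/2 × [2(26) + (n-1)(15)]
4764 = n/2 × [52 + 15n - 15]
9528 = n × [37 + 15n]
15n² + (37)n - 9528 = 0
Discriminant: Δ = (37)² - 4(15)(-9528) = 1369 + 571680 = 573049
√Δ = 757
n = [-(37) + √Δ] / (2·15) = (-37 + 757) / 30 = 720 / 30 = 24
(The negative root is discarded since n must be a positive integer.)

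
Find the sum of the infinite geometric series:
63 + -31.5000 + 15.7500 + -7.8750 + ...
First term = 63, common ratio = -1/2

For |r| < 1, S = a / (1 - r)
S = 63 / (1 - (-1/2))
S = 63 / (3/2)
S = 42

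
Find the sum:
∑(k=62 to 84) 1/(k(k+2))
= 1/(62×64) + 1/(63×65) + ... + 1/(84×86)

Partial fractions: 1/(k(k+2)) = (1/2)[1/k - 1/(k+2)]
Telescoping leaves the first two and last two terms:
= (1/2)[1/62 + 1/63 - 1/85 - 1/86]
= 30728/7138215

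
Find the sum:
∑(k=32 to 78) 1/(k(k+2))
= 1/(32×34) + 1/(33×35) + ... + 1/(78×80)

Partial fractions: 1/(k(k+2)) = (1/2)[1/k - 1/(k+2)]
Telescoping leaves the first two and last two terms:
= (1/2)[1/32 + 1/33 - 1/79 - 1/80]
= 15181/834240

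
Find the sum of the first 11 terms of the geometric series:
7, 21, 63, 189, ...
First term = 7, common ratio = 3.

Sₙ = a(1 - rⁿ) / (1 - r)
S_11 = 7(1 - 3^11) / (1 - 3)
S_11 = 7(1 - 177147) / (-2)
S_11 = 620011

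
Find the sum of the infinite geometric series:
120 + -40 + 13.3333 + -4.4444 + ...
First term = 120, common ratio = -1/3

For |r| < 1, S = a / (1 - r)
S = 120 / (1 - (-1/3))
S = 120 / (4/3)
S = 90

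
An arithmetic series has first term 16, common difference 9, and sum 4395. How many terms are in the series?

Using S = n/2 × [2a + (n-1)d]
4395 = n/2 × [2(16) + (n-1)(9)]
4395 = n/2 × [32 + 9n - 9]
8790 = n × [23 + 9n]
9n² + (23)n - 8790 = 0
Discriminant: Δ = (23)² - 4(9)(-8790) = 529 + 316440 = 316969
√Δ = 563
n = [-(23) + √Δ] / (2·9) = (-23 + 563) / 18 = 540 / 18 = 30
(The negative root is discarded since n must be a positive integer.)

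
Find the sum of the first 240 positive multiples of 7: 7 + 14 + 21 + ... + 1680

Factor out 7: = 7(1 + 2 + ... + 240) = 7 × n(n+1)/2
= 7 × 240×241/2
= 7 × 28920
= 202440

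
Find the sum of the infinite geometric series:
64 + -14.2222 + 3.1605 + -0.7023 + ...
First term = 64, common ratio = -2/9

For |r| < 1, S = a / (1 - r)
S = 64 / (1 - (-2/9))
S = 64 / (11/9)
S = 576/11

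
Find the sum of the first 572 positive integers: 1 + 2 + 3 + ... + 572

Formula: ∑k = n(n+1)/2
= 572×573/2
= 327756/2
= 163878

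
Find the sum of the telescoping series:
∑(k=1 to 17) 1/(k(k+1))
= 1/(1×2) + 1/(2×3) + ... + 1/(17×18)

Partial fractions: 1/(k(k+1)) = 1/k - 1/(k+1)
The series telescopes:
= (1/1 - 1/2) + (1/2 - 1/3) + ... + (1/17 - 1/18)
= 1/1 - 1/18
= 17/18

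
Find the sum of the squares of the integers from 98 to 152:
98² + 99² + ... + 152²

Use ∑_{k=1}^{n} k² = n(n+1)(2n+1)/6, then subtract the first 97 terms.
∑_{k=1}^{152} k² = 152×153×305/6 = 1182180
∑_{k=1}^{97} k² = 97×98×195/6 = 308945
∑_{k=98}^{152} k² = 1182180 - 308945 = 873235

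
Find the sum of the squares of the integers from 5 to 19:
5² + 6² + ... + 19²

Use ∑_{k=1}^{n} k² = n(n+1)(2n+1)/6, then subtract the first 4 terms.
∑_{k=1}^{19} k² = 19×20×39/6 = 2470
∑_{k=1}^{4} k² = 4×5×9/6 = 30
∑_{k=5}^{19} k² = 2470 - 30 = 2440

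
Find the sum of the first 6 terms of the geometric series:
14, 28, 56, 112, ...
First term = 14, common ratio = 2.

Sₙ = a(1 - rⁿ) / (1 - r)
S_6 = 14(1 - 2^6) / (1 - 2)
S_6 = 14(1 - 64) / (-1)
S_6 = 882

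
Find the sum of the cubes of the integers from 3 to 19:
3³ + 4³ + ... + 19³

Use ∑_{k=1}^{n} k³ = [n(n+1)/2]², then subtract the first 2 terms.
∑_{k=1}^{19} k³ = [19×20/2]² = 190² = 36100
∑_{k=1}^{2} k³ = [2×3/2]² = 3² = 9
∑_{k=3}^{19} k³ = 36100 - 9 = 36091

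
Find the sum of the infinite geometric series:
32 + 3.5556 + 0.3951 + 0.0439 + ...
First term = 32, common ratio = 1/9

For |r| < 1, S = a / (1 - r)
S = 32 / (1 - (1/9))
S = 32 / (8/9)
S = 36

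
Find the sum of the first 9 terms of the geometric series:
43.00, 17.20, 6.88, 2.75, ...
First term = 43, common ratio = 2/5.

Sₙ = a(1 - rⁿ) / (1 - r)
S_9 = 43(1 - (2/5)^9) / (1 - (2/5))
S_9 = 43(1 - (512/1953125)) / (3/5)
S_9 = 27987453/390625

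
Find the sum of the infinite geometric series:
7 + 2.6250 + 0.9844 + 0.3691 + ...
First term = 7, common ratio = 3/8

For |r| < 1, S = a / (1 - r)
S = 7 / (1 - (3/8))
S = 7 / (5/8)
S = 56/5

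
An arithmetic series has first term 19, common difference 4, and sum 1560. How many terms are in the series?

Using S = n/2 × [2a + (n-1)d]
1560 = n/2 × [2(19) + (n-1)(4)]
1560 = n/2 × [38 + 4n - 4]
3120 = n × [34 + 4n]
4n² + (34)n - 3120 = 0
Discriminant: Δ = (34)² - 4(4)(-3120) = 1156 + 49920 = 51076
√Δ = 226
n = [-(34) + √Δ] / (2·4) = (-34 + 226) / 8 = 192 / 8 = 24
(The negative root is discarded since n must be a positive integer.)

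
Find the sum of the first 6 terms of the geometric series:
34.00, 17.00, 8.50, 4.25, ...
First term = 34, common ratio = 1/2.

Sₙ = a(1 - rⁿ) / (1 - r)
S_6 = 34(1 - (1/2)^6) / (1 - (1/2))
S_6 = 34(1 - (1/64)) / (1/2)
S_6 = 1071/16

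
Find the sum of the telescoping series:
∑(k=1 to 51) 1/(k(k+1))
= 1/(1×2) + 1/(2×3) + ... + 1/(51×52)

Partial fractions: 1/(k(k+1)) = 1/k - 1/(k+1)
The series telescopes:
= (1/1 - 1/2) + (1/2 - 1/3) + ... + (1/51 - 1/52)
= 1/1 - 1/52
= 51/52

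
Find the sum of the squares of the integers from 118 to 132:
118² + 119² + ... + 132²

Use ∑_{k=1}^{n} k² = n(n+1)(2n+1)/6, then subtract the first 117 terms.
∑_{k=1}^{132} k² = 132×133×265/6 = 775390
∑_{k=1}^{117} k² = 117×118×235/6 = 540735
∑_{k=118}^{132} k² = 775390 - 540735 = 234655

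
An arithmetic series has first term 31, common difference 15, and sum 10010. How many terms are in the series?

Using S = n/2 × [2a + (n-1)d]
10010 = n/2 × [2(31) + (n-1)(15)]
10010 = n/2 × [62 + 15n - 15]
20020 = n × [47 + 15n]
15n² + (47)n - 20020 = 0
Discriminant: Δ = (47)² - 4(15)(-20020) = 2209 + 1201200 = 1203409
√Δ = 1097
n = [-(47) + √Δ] / (2·15) = (-47 + 1097) / 30 = 1050 / 30 = 35
(The negative root is discarded since n must be a positive integer.)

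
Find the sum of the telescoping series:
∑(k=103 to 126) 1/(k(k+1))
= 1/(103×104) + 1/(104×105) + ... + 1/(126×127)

Partial fractions: 1/(k(k+1)) = 1/k - 1/(k+1)
The series telescopes:
= (1/103 - 1/104) + (1/104 - 1/105) + ... + (1/126 - 1/127)
= 1/103 - 1/127
= 24/13081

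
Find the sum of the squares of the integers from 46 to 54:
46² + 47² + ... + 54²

Use ∑_{k=1}^{n} k² = n(n+1)(2n+1)/6, then subtract the first 45 terms.
∑_{k=1}^{54} k² = 54×55×109/6 = 53955
∑_{k=1}^{45} k² = 45×46×91/6 = 31395
∑_{k=46}^{54} k² = 53955 - 31395 = 22560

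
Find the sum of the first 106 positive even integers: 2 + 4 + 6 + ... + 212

Sum of first n even numbers = n(n+1)
= 106×107
= 11342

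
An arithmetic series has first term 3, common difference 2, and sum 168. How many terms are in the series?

Using S = n/2 × [2a + (n-1)d]
168 = n/2 × [2(3) + (n-1)(2)]
168 = n/2 × [6 + 2n - 2]
336 = n × [4 + 2n]
2n² + (4)n - 336 = 0
Discriminant: Δ = (4)² - 4(2)(-336) = 16 + 2688 = 2704
√Δ = 52
n = [-(4) + √Δ] / (2·2) = (-4 + 52) / 4 = 48 / 4 = 12
(The negative root is discarded since n must be a positive integer.)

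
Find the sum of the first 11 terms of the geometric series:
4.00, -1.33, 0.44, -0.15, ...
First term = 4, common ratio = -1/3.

Sₙ = a(1 - rⁿ) / (1 - r)
S_11 = 4(1 - (-1/3)^11) / (1 - (-1/3))
S_11 = 4(1 - (-1/177147)) / (4/3)
S_11 = 177148/59049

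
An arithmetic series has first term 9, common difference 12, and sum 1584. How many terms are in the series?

Using S = n/2 × [2a + (n-1)d]
1584 = n/2 × [2(9) + (n-1)(12)]
1584 = n/2 × [18 + 12n - 12]
3168 = n × [6 + 12n]
12n² + (6)n - 3168 = 0
Discriminant: Δ = (6)² - 4(12)(-3168) = 36 + 152064 = 152100
√Δ = 390
n = [-(6) + √Δ] / (2·12) = (-6 + 390) / 24 = 384 / 24 = 16
(The negative root is discarded since n must be a positive integer.)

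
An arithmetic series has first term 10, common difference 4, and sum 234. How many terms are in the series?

Using S = n/2 × [2a + (n-1)d]
234 = n/2 × [2(10) + (n-1)(4)]
234 = n/2 × [20 + 4n - 4]
468 = n × [16 + 4n]
4n² + (16)n - 468 = 0
Discriminant: Δ = (16)² - 4(4)(-468) = 256 + 7488 = 7744
√Δ = 88
n = [-(16) + √Δ] / (2·4) = (-16 + 88) / 8 = 72 / 8 = 9
(The negative root is discarded since n must be a positive integer.)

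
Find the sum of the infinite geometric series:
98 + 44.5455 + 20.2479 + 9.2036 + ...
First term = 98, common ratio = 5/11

For |r| < 1, S = a / (1 - r)
S = 98 / (1 - (5/11))
S = 98 / (6/11)
S = 539/3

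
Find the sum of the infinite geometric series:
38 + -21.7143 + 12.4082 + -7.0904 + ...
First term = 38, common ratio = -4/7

For |r| < 1, S = a / (1 - r)
S = 38 / (1 - (-4/7))
S = 38 / (11/7)
S = 266/11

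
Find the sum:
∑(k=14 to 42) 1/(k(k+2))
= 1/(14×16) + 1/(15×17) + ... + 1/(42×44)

Partial fractions: 1/(k(k+2)) = (1/2)[1/k - 1/(k+2)]
Telescoping leaves the first two and last two terms:
= (1/2)[1/14 + 1/15 - 1/43 - 1/44]
= 18299/397320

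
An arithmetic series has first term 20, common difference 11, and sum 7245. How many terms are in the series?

Using S = n/2 × [2a + (n-1)d]
7245 = n/2 × [2(20) + (n-1)(11)]
7245 = n/2 × [40 + 11n - 11]
14490 = n × [29 + 11n]
11n² + (29)n - 14490 = 0
Discriminant: Δ = (29)² - 4(11)(-14490) = 841 + 637560 = 638401
√Δ = 799
n = [-(29) + √Δ] / (2·11) = (-29 + 799) / 22 = 770 / 22 = 35
(The negative root is discarded since n must be a positive integer.)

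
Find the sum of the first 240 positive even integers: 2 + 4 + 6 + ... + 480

Sum of first n even numbers = n(n+1)
= 240×241
= 57840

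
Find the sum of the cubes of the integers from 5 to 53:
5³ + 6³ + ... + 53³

Use ∑_{k=1}^{n} k³ = [n(n+1)/2]², then subtract the first 4 terms.
∑_{k=1}^{53} k³ = [53×54/2]² = 1431² = 2047761
∑_{k=1}^{4} k³ = [4×5/2]² = 10² = 100
∑_{k=5}^{53} k³ = 2047761 - 100 = 2047661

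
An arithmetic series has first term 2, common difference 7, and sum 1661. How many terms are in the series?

Using S = n/2 × [2a + (n-1)d]
1661 = n/2 × [2(2) + (n-1)(7)]
1661 = n/2 × [4 + 7n - 7]
3322 = n × [-3 + 7n]
7n² + (-3)n - 3322 = 0
Discriminant: Δ = (-3)² - 4(7)(-3322) = 9 + 93016 = 93025
√Δ = 305
n = [-(-3) + √Δ] / (2·7) = (3 + 305) / 14 = 308 / 14 = 22
(The negative root is discarded since n must be a positive integer.)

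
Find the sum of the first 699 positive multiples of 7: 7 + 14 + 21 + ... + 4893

Factor out 7: = 7(1 + 2 + ... + 699) = 7 × n(n+1)/2
= 7 × 699×700/2
= 7 × 244650
= 1712550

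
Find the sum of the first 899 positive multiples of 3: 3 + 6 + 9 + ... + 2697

Factor out 3: = 3(1 + 2 + ... + 899) = 3 × n(n+1)/2
= 3 × 899×900/2
= 3 × 404550
= 1213650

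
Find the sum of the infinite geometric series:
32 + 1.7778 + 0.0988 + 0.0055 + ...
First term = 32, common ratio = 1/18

For |r| < 1, S = a / (1 - r)
S = 32 / (1 - (1/18))
S = 32 / (17/18)
S = 576/17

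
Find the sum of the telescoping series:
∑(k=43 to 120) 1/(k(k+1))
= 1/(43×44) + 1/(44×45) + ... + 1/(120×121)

Partial fractions: 1/(k(k+1)) = 1/k - 1/(k+1)
The series telescopes:
= (1/43 - 1/44) + (1/44 - 1/45) + ... + (1/120 - 1/121)
= 1/43 - 1/121
= 78/5203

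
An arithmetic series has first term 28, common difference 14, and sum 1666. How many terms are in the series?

Using S = n/2 × [2a + (n-1)d]
1666 = n/2 × [2(28) + (n-1)(14)]
1666 = n/2 × [56 + 14n - 14]
3332 = n × [42 + 14n]
14n² + (42)n - 3332 = 0
Discriminant: Δ = (42)² - 4(14)(-3332) = 1764 + 186592 = 188356
√Δ = 434
n = [-(42) + √Δ] / (2·14) = (-42 + 434) / 28 = 392 / 28 = 14
(The negative root is discarded since n must be a positive integer.)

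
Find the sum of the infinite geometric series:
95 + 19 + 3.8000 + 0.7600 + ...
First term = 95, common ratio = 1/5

For |r| < 1, S = a / (1 - r)
S = 95 / (1 - (1/5))
S = 95 / (4/5)
S = 475/4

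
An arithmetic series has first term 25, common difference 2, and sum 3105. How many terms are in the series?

Using S = n/2 × [2a + (n-1)d]
3105 = n/2 × [2(25) + (n-1)(2)]
3105 = n/2 × [50 + 2n - 2]
6210 = n × [48 + 2n]
2n² + (48)n - 6210 = 0
Discriminant: Δ = (48)² - 4(2)(-6210) = 2304 + 49680 = 51984
√Δ = 228
n = [-(48) + √Δ] / (2·2) = (-48 + 228) / 4 = 180 / 4 = 45
(The negative root is discarded since n must be a positive integer.)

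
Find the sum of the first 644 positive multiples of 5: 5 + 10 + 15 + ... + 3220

Factor out 5: = 5(1 + 2 + ... + 644) = 5 × n(n+1)/2
= 5 × 644×645/2
= 5 × 207690
= 1038450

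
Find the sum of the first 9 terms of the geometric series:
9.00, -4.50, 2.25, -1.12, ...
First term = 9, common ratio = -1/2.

Sₙ = a(1 - rⁿ) / (1 - r)
S_9 = 9(1 - (-1/2)^9) / (1 - (-1/2))
S_9 = 9(1 - (-1/512)) / (3/2)
S_9 = 1539/256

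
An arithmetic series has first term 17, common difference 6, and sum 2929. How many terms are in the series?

Using S = n/2 × [2a + (n-1)d]
2929 = n/2 × [2(17) + (n-1)(6)]
2929 = n/2 × [34 + 6n - 6]
5858 = n × [28 + 6n]
6n² + (28)n - 5858 = 0
Discriminant: Δ = (28)² - 4(6)(-5858) = 784 + 140592 = 141376
√Δ = 376
n = [-(28) + √Δ] / (2·6) = (-28 + 376) / 12 = 348 / 12 = 29
(The negative root is discarded since n must be a positive integer.)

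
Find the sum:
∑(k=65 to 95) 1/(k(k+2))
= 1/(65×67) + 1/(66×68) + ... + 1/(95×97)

Partial fractions: 1/(k(k+2)) = (1/2)[1/k - 1/(k+2)]
Telescoping leaves the first two and last two terms:
= (1/2)[1/65 + 1/66 - 1/96 - 1/97]
= 65317/13316160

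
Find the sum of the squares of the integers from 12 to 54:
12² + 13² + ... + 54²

Use ∑_{k=1}^{n} k² = n(n+1)(2n+1)/6, then subtract the first 11 terms.
∑_{k=1}^{54} k² = 54×55×109/6 = 53955
∑_{k=1}^{11} k² = 11×12×23/6 = 506
∑_{k=12}^{54} k² = 53955 - 506 = 53449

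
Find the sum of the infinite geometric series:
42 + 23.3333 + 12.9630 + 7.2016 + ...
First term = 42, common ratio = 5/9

For |r| < 1, S = a / (1 - r)
S = 42 / (1 - (5/9))
S = 42 / (4/9)
S = 189/2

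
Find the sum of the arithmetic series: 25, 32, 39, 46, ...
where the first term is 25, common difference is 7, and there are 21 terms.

Sₙ = n/2 × (first + last)
Last term = a + (n-1)d = 25 + (21-1)×7 = 165
S_21 = 21/2 × (25 + 165)
S_21 = 21/2 × 190 = 1995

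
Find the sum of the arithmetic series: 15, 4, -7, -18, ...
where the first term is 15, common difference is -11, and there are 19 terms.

Sₙ = n/2 × (first + last)
Last term = a + (n-1)d = 15 + (19-1)×(-11) = -183
S_19 = 19/2 × (15 + (-183))
S_19 = 19/2 × (-168) = -1596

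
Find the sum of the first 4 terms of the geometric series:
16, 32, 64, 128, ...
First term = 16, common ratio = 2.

Sₙ = a(1 - rⁿ) / (1 - r)
S_4 = 16(1 - 2^4) / (1 - 2)
S_4 = 16(1 - 16) / (-1)
S_4 = 240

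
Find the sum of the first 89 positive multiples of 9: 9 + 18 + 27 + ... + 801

Factor out 9: = 9(1 + 2 + ... + 89) = 9 × n(n+1)/2
= 9 × 89×90/2
= 9 × 4005
= 36045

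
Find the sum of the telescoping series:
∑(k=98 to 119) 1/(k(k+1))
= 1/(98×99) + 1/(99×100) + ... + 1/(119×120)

Partial fractions: 1/(k(k+1)) = 1/k - 1/(k+1)
The series telescopes:
= (1/98 - 1/99) + (1/99 - 1/100) + ... + (1/119 - 1/120)
= 1/98 - 1/120
= 11/5880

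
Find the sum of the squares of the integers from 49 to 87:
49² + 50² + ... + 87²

Use ∑_{k=1}^{n} k² = n(n+1)(2n+1)/6, then subtract the first 48 terms.
∑_{k=1}^{87} k² = 87×88×175/6 = 223300
∑_{k=1}^{48} k² = 48×49×97/6 = 38024
∑_{k=49}^{87} k² = 223300 - 38024 = 185276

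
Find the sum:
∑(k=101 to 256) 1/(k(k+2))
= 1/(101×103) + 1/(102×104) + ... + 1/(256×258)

Partial fractions: 1/(k(k+2)) = (1/2)[1/k - 1/(k+2)]
Telescoping leaves the first two and last two terms:
= (1/2)[1/101 + 1/102 - 1/257 - 1/258]
= 679549/113847402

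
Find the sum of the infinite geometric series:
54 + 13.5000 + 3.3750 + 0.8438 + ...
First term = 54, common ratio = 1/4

For |r| < 1, S = a / (1 - r)
S = 54 / (1 - (1/4))
S = 54 / (3/4)
S = 72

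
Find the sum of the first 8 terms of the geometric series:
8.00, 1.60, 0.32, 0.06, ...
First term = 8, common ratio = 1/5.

Sₙ = a(1 - rⁿ) / (1 - r)
S_8 = 8(1 - (1/5)^8) / (1 - (1/5))
S_8 = 8(1 - (1/390625)) / (4/5)
S_8 = 781248/78125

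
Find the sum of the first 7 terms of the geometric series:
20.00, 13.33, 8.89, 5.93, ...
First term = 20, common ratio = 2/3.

Sₙ = a(1 - rⁿ) / (1 - r)
S_7 = 20(1 - (2/3)^7) / (1 - (2/3))
S_7 = 20(1 - (128/2187)) / (1/3)
S_7 = 41180/729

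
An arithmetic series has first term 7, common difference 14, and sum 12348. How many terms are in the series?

Using S = n/2 × [2a + (n-1)d]
12348 = n/2 × [2(7) + (n-1)(14)]
12348 = n/2 × [14 + 14n - 14]
24696 = n × [0 + 14n]
14n² + (0)n - 24696 = 0
Discriminant: Δ = (0)² - 4(14)(-24696) = 0 + 1382976 = 1382976
√Δ = 1176
n = [-(0) + √Δ] / (2·14) = (0 + 1176) / 28 = 1176 / 28 = 42
(The negative root is discarded since n must be a positive integer.)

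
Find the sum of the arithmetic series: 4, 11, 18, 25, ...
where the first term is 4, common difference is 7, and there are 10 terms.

Sₙ = n/2 × (first + last)
Last term = a + (n-1)d = 4 + (10-1)×7 = 67
S_10 = 10/2 × (4 + 67)
S_10 = 10/2 × 71 = 355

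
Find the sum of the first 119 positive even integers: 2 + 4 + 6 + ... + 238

Sum of first n even numbers = n(n+1)
= 119×120
= 14280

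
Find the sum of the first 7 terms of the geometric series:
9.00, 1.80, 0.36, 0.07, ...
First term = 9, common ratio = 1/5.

Sₙ = a(1 - rⁿ) / (1 - r)
S_7 = 9(1 - (1/5)^7) / (1 - (1/5))
S_7 = 9(1 - (1/78125)) / (4/5)
S_7 = 175779/15625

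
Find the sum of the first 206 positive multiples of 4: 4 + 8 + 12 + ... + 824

Factor out 4: = 4(1 + 2 + ... + 206) = 4 × n(n+1)/2
= 4 × 206×207/2
= 4 × 21321
= 85284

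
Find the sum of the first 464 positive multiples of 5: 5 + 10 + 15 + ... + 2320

Factor out 5: = 5(1 + 2 + ... + 464) = 5 × n(n+1)/2
= 5 × 464×465/2
= 5 × 107880
= 539400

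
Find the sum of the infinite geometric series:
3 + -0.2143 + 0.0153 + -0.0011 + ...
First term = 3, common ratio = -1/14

For |r| < 1, S = a / (1 - r)
S = 3 / (1 - (-1/14))
S = 3 / (15/14)
S = 14/5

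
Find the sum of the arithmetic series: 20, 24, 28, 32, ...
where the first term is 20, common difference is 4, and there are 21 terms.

Sₙ = n/2 × (first + last)
Last term = a + (n-1)d = 20 + (21-1)×4 = 100
S_21 = 21/2 × (20 + 100)
S_21 = 21/2 × 120 = 1260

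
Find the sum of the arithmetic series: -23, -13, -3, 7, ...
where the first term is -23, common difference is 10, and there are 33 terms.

Sₙ = n/2 × (first + last)
Last term = a + (n-1)d = -23 + (33-1)×10 = 297
S_33 = 33/2 × (-23 + 297)
S_33 = 33/2 × 274 = 4521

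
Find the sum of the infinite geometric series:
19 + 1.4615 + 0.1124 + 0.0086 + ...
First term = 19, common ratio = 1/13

For |r| < 1, S = a / (1 - r)
S = 19 / (1 - (1/13))
S = 19 / (12/13)
S = 247/12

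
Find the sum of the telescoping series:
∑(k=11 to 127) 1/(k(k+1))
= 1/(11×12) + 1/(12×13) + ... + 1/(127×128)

Partial fractions: 1/(k(k+1)) = 1/k - 1/(k+1)
The series telescopes:
= (1/11 - 1/12) + (1/12 - 1/13) + ... + (1/127 - 1/128)
= 1/11 - 1/128
= 117/1408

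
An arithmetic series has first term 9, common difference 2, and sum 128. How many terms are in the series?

Using S = n/2 × [2a + (n-1)d]
128 = n/2 × [2(9) + (n-1)(2)]
128 = n/2 × [18 + 2n - 2]
256 = n × [16 + 2n]
2n² + (16)n - 256 = 0
Discriminant: Δ = (16)² - 4(2)(-256) = 256 + 2048 = 2304
√Δ = 48
n = [-(16) + √Δ] / (2·2) = (-16 + 48) / 4 = 32 / 4 = 8
(The negative root is discarded since n must be a positive integer.)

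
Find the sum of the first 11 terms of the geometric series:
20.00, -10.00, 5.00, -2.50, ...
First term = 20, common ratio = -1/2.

Sₙ = a(1 - rⁿ) / (1 - r)
S_11 = 20(1 - (-1/2)^11) / (1 - (-1/2))
S_11 = 20(1 - (-1/2048)) / (3/2)
S_11 = 3415/256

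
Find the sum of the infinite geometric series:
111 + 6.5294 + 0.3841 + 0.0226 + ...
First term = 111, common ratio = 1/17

For |r| < 1, S = a / (1 - r)
S = 111 / (1 - (1/17))
S = 111 / (16/17)
S = 1887/16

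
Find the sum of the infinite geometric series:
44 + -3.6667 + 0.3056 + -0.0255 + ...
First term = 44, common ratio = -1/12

For |r| < 1, S = a / (1 - r)
S = 44 / (1 - (-1/12))
S = 44 / (13/12)
S = 528/13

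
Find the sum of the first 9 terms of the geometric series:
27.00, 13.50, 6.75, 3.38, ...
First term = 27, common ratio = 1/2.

Sₙ = a(1 - rⁿ) / (1 - r)
S_9 = 27(1 - (1/2)^9) / (1 - (1/2))
S_9 = 27(1 - (1/512)) / (1/2)
S_9 = 13797/256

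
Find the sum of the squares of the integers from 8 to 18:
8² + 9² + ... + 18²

Use ∑_{k=1}^{n} k² = n(n+1)(2n+1)/6, then subtract the first 7 terms.
∑_{k=1}^{18} k² = 18×19×37/6 = 2109
∑_{k=1}^{7} k² = 7×8×15/6 = 140
∑_{k=8}^{18} k² = 2109 - 140 = 1969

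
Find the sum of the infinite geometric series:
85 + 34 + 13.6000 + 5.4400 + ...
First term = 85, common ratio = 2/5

For |r| < 1, S = a / (1 - r)
S = 85 / (1 - (2/5))
S = 85 / (3/5)
S = 425/3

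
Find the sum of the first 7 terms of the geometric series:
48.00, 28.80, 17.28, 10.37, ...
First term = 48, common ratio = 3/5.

Sₙ = a(1 - rⁿ) / (1 - r)
S_7 = 48(1 - (3/5)^7) / (1 - (3/5))
S_7 = 48(1 - (2187/78125)) / (2/5)
S_7 = 1822512/15625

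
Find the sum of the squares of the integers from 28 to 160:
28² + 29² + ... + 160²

Use ∑_{k=1}^{n} k² = n(n+1)(2n+1)/6, then subtract the first 27 terms.
∑_{k=1}^{160} k² = 160×161×321/6 = 1378160
∑_{k=1}^{27} k² = 27×28×55/6 = 6930
∑_{k=28}^{160} k² = 1378160 - 6930 = 1371230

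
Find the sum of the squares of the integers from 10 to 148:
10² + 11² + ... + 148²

Use ∑_{k=1}^{n} k² = n(n+1)(2n+1)/6, then subtract the first 9 terms.
∑_{k=1}^{148} k² = 148×149×297/6 = 1091574
∑_{k=1}^{9} k² = 9×10×19/6 = 285
∑_{k=10}^{148} k² = 1091574 - 285 = 1091289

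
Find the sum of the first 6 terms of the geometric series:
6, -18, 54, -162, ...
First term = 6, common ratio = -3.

Sₙ = a(1 - rⁿ) / (1 - r)
S_6 = 6(1 - (-3)^6) / (1 - (-3))
S_6 = 6(1 - 729) / (4)
S_6 = -1092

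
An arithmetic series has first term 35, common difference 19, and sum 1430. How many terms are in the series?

Using S = n/2 × [2a + (n-1)d]
1430 = n/2 × [2(35) + (n-1)(19)]
1430 = n/2 × [70 + 19n - 19]
2860 = n × [51 + 19n]
19n² + (51)n - 2860 = 0
Discriminant: Δ = (51)² - 4(19)(-2860) = 2601 + 217360 = 219961
√Δ = 469
n = [-(51) + √Δ] / (2·19) = (-51 + 469) / 38 = 418 / 38 = 11
(The negative root is discarded since n must be a positive integer.)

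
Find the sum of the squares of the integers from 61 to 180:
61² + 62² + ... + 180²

Use ∑_{k=1}^{n} k² = n(n+1)(2n+1)/6, then subtract the first 60 terms.
∑_{k=1}^{180} k² = 180×181×361/6 = 1960230
∑_{k=1}^{60} k² = 60×61×121/6 = 73810
∑_{k=61}^{180} k² = 1960230 - 73810 = 1886420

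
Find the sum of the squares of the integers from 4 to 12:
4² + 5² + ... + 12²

Use ∑_{k=1}^{n} k² = n(n+1)(2n+1)/6, then subtract the first 3 terms.
∑_{k=1}^{12} k² = 12×13×25/6 = 650
∑_{k=1}^{3} k² = 3×4×7/6 = 14
∑_{k=4}^{12} k² = 650 - 14 = 636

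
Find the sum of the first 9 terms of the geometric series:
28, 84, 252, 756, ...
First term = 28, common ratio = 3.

Sₙ = a(1 - rⁿ) / (1 - r)
S_9 = 28(1 - 3^9) / (1 - 3)
S_9 = 28(1 - 19683) / (-2)
S_9 = 275548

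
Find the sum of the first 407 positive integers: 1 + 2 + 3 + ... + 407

Formula: ∑k = n(n+1)/2
= 407×408/2
= 166056/2
= 83028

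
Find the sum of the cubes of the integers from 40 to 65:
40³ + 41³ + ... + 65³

Use ∑_{k=1}^{n} k³ = [n(n+1)/2]², then subtract the first 39 terms.
∑_{k=1}^{65} k³ = [65×66/2]² = 2145² = 4601025
∑_{k=1}^{39} k³ = [39×40/2]² = 780² = 608400
∑_{k=40}^{65} k³ = 4601025 - 608400 = 3992625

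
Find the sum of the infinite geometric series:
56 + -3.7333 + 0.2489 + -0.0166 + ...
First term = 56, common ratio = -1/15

For |r| < 1, S = a / (1 - r)
S = 56 / (1 - (-1/15))
S = 56 / (16/15)
S = 105/2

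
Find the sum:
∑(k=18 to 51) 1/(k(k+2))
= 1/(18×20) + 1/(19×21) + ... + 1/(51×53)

Partial fractions: 1/(k(k+2)) = (1/2)[1/k - 1/(k+2)]
Telescoping leaves the first two and last two terms:
= (1/2)[1/18 + 1/19 - 1/52 - 1/53]
= 33031/942552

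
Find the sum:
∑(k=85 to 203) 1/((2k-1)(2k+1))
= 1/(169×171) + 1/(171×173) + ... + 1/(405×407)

Partial fractions: 1/((2k-1)(2k+1)) = (1/2)[1/(2k-1) - 1/(2k+1)]
The series telescopes:
= (1/2)[1/169 - 1/407]
= 119/68783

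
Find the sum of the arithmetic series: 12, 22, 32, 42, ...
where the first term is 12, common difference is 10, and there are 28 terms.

Sₙ = n/2 × (first + last)
Last term = a + (n-1)d = 12 + (28-1)×10 = 282
S_28 = 28/2 × (12 + 282)
S_28 = 28/2 × 294 = 4116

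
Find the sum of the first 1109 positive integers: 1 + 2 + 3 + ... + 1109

Formula: ∑k = n(n+1)/2
= 1109×1110/2
= 1230990/2
= 615495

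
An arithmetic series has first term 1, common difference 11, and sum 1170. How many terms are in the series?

Using S = n/2 × [2a + (n-1)d]
1170 = n/2 × [2(1) + (n-1)(11)]
1170 = n/2 × [2 + 11n - 11]
2340 = n × [-9 + 11n]
11n² + (-9)n - 2340 = 0
Discriminant: Δ = (-9)² - 4(11)(-2340) = 81 + 102960 = 103041
√Δ = 321
n = [-(-9) + √Δ] / (2·11) = (9 + 321) / 22 = 330 / 22 = 15
(The negative root is discarded since n must be a positive integer.)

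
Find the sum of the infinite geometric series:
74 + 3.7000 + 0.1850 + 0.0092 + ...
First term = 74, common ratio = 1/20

For |r| < 1, S = a / (1 - r)
S = 74 / (1 - (1/20))
S = 74 / (19/20)
S = 1480/19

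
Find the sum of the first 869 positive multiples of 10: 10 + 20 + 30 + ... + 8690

Factor out 10: = 10(1 + 2 + ... + 869) = 10 × n(n+1)/2
= 10 × 869×870/2
= 10 × 378015
= 3780150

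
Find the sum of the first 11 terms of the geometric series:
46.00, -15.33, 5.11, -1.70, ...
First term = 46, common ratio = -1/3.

Sₙ = a(1 - rⁿ) / (1 - r)
S_11 = 46(1 - (-1/3)^11) / (1 - (-1/3))
S_11 = 46(1 - (-1/177147)) / (4/3)
S_11 = 2037202/59049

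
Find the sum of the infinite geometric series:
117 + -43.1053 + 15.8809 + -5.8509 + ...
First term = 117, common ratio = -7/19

For |r| < 1, S = a / (1 - r)
S = 117 / (1 - (-7/19))
S = 117 / (26/19)
S = 171/2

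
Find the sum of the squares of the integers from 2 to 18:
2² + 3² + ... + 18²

Use ∑_{k=1}^{n} k² = n(n+1)(2n+1)/6, then subtract the first 1 terms.
∑_{k=1}^{18} k² = 18×19×37/6 = 2109
∑_{k=1}^{1} k² = 1×2×3/6 = 1
∑_{k=2}^{18} k² = 2109 - 1 = 2108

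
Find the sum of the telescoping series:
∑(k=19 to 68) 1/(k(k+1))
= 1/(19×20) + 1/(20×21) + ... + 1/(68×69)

Partial fractions: 1/(k(k+1)) = 1/k - 1/(k+1)
The series telescopes:
= (1/19 - 1/20) + (1/20 - 1/21) + ... + (1/68 - 1/69)
= 1/19 - 1/69
= 50/1311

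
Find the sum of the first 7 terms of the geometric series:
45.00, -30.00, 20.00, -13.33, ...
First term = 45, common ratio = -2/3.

Sₙ = a(1 - rⁿ) / (1 - r)
S_7 = 45(1 - (-2/3)^7) / (1 - (-2/3))
S_7 = 45(1 - (-128/2187)) / (5/3)
S_7 = 2315/81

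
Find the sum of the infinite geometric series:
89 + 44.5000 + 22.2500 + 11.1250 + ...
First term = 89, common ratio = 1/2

For |r| < 1, S = a / (1 - r)
S = 89 / (1 - (1/2))
S = 89 / (1/2)
S = 178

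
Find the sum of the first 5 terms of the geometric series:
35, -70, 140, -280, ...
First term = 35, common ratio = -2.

Sₙ = a(1 - rⁿ) / (1 - r)
S_5 = 35(1 - (-2)^5) / (1 - (-2))
S_5 = 35(1 - (-32)) / (3)
S_5 = 385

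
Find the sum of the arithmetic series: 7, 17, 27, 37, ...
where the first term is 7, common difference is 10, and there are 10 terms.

Sₙ = n/2 × (first + last)
Last term = a + (n-1)d = 7 + (10-1)×10 = 97
S_10 = 10/2 × (7 + 97)
S_10 = 10/2 × 104 = 520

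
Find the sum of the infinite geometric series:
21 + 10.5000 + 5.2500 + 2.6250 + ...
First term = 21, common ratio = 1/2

For |r| < 1, S = a / (1 - r)
S = 21 / (1 - (1/2))
S = 21 / (1/2)
S = 42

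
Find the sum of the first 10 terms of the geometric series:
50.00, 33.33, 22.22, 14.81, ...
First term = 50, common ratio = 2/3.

Sₙ = a(1 - rⁿ) / (1 - r)
S_10 = 50(1 - (2/3)^10) / (1 - (2/3))
S_10 = 50(1 - (1024/59049)) / (1/3)
S_10 = 2901250/19683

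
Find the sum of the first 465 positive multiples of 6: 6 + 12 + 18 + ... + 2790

Factor out 6: = 6(1 + 2 + ... + 465) = 6 × n(n+1)/2
= 6 × 465×466/2
= 6 × 108345
= 650070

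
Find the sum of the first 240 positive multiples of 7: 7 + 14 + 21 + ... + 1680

Factor out 7: = 7(1 + 2 + ... + 240) = 7 × n(n+1)/2
= 7 × 240×241/2
= 7 × 28920
= 202440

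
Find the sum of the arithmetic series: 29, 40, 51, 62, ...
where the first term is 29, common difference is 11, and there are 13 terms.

Sₙ = n/2 × (first + last)
Last term = a + (n-1)d = 29 + (13-1)×11 = 161
S_13 = 13/2 × (29 + 161)
S_13 = 13/2 × 190 = 1235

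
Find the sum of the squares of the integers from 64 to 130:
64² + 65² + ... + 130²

Use ∑_{k=1}^{n} k² = n(n+1)(2n+1)/6, then subtract the first 63 terms.
∑_{k=1}^{130} k² = 130×131×261/6 = 740805
∑_{k=1}^{63} k² = 63×64×127/6 = 85344
∑_{k=64}^{130} k² = 740805 - 85344 = 655461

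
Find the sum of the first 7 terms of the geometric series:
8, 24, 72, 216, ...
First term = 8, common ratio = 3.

Sₙ = a(1 - rⁿ) / (1 - r)
S_7 = 8(1 - 3^7) / (1 - 3)
S_7 = 8(1 - 2187) / (-2)
S_7 = 8744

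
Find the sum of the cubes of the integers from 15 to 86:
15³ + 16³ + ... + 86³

Use ∑_{k=1}^{n} k³ = [n(n+1)/2]², then subtract the first 14 terms.
∑_{k=1}^{86} k³ = [86×87/2]² = 3741² = 13995081
∑_{k=1}^{14} k³ = [14×15/2]² = 105² = 11025
∑_{k=15}^{86} k³ = 13995081 - 11025 = 13984056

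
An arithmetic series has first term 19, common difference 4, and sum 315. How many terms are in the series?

Using S = n/2 × [2a + (n-1)d]
315 = n/2 × [2(19) + (n-1)(4)]
315 = n/2 × [38 + 4n - 4]
630 = n × [34 + 4n]
4n² + (34)n - 630 = 0
Discriminant: Δ = (34)² - 4(4)(-630) = 1156 + 10080 = 11236
√Δ = 106
n = [-(34) + √Δ] / (2·4) = (-34 + 106) / 8 = 72 / 8 = 9
(The negative root is discarded since n must be a positive integer.)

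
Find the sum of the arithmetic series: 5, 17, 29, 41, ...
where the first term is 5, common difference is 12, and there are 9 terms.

Sₙ = n/2 × (first + last)
Last term = a + (n-1)d = 5 + (9-1)×12 = 101
S_9 = 9/2 × (5 + 101)
S_9 = 9/2 × 106 = 477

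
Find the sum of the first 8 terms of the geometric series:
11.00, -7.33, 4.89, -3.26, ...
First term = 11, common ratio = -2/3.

Sₙ = a(1 - rⁿ) / (1 - r)
S_8 = 11(1 - (-2/3)^8) / (1 - (-2/3))
S_8 = 11(1 - (256/6561)) / (5/3)
S_8 = 13871/2187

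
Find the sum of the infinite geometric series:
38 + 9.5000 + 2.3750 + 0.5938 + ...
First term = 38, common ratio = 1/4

For |r| < 1, S = a / (1 - r)
S = 38 / (1 - (1/4))
S = 38 / (3/4)
S = 152/3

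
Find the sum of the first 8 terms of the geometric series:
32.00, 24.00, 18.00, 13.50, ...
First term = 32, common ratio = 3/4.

Sₙ = a(1 - rⁿ) / (1 - r)
S_8 = 32(1 - (3/4)^8) / (1 - (3/4))
S_8 = 32(1 - (6561/65536)) / (1/4)
S_8 = 58975/512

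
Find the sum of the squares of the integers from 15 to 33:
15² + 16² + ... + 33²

Use ∑_{k=1}^{n} k² = n(n+1)(2n+1)/6, then subtract the first 14 terms.
∑_{k=1}^{33} k² = 33×34×67/6 = 12529
∑_{k=1}^{14} k² = 14×15×29/6 = 1015
∑_{k=15}^{33} k² = 12529 - 1015 = 11514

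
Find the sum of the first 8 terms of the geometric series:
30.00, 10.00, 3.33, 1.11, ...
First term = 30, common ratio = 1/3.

Sₙ = a(1 - rⁿ) / (1 - r)
S_8 = 30(1 - (1/3)^8) / (1 - (1/3))
S_8 = 30(1 - (1/6561)) / (2/3)
S_8 = 32800/729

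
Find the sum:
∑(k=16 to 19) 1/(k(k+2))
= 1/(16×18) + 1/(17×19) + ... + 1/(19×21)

Partial fractions: 1/(k(k+2)) = (1/2)[1/k - 1/(k+2)]
Telescoping leaves the first two and last two terms:
= (1/2)[1/16 + 1/17 - 1/20 - 1/21]
= 677/57120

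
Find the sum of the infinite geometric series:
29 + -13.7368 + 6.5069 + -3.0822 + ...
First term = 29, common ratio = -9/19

For |r| < 1, S = a / (1 - r)
S = 29 / (1 - (-9/19))
S = 29 / (28/19)
S = 551/28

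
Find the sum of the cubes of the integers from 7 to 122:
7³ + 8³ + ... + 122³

Use ∑_{k=1}^{n} k³ = [n(n+1)/2]², then subtract the first 6 terms.
∑_{k=1}^{122} k³ = [122×123/2]² = 7503² = 56295009
∑_{k=1}^{6} k³ = [6×7/2]² = 21² = 441
∑_{k=7}^{122} k³ = 56295009 - 441 = 56294568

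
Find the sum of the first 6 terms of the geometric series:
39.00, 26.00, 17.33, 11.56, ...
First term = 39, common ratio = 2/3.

Sₙ = a(1 - rⁿ) / (1 - r)
S_6 = 39(1 - (2/3)^6) / (1 - (2/3))
S_6 = 39(1 - (64/729)) / (1/3)
S_6 = 8645/81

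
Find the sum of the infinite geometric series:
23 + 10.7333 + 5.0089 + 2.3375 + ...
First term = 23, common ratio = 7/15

For |r| < 1, S = a / (1 - r)
S = 23 / (1 - (7/15))
S = 23 / (8/15)
S = 345/8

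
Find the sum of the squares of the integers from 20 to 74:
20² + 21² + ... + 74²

Use ∑_{k=1}^{n} k² = n(n+1)(2n+1)/6, then subtract the first 19 terms.
∑_{k=1}^{74} k² = 74×75×149/6 = 137825
∑_{k=1}^{19} k² = 19×20×39/6 = 2470
∑_{k=20}^{74} k² = 137825 - 2470 = 135355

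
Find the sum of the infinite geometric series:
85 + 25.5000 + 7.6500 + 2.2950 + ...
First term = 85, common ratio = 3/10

For |r| < 1, S = a / (1 - r)
S = 85 / (1 - (3/10))
S = 85 / (7/10)
S = 850/7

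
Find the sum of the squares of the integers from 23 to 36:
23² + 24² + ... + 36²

Use ∑_{k=1}^{n} k² = n(n+1)(2n+1)/6, then subtract the first 22 terms.
∑_{k=1}^{36} k² = 36×37×73/6 = 16206
∑_{k=1}^{22} k² = 22×23×45/6 = 3795
∑_{k=23}^{36} k² = 16206 - 3795 = 12411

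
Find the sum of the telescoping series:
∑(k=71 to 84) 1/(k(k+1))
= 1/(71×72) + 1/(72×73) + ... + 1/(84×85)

Partial fractions: 1/(k(k+1)) = 1/k - 1/(k+1)
The series telescopes:
= (1/71 - 1/72) + (1/72 - 1/73) + ... + (1/84 - 1/85)
= 1/71 - 1/85
= 14/6035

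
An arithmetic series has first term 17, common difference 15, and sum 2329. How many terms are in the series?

Using S = n/2 × [2a + (n-1)d]
2329 = n/2 × [2(17) + (n-1)(15)]
2329 = n/2 × [34 + 15n - 15]
4658 = n × [19 + 15n]
15n² + (19)n - 4658 = 0
Discriminant: Δ = (19)² - 4(15)(-4658) = 361 + 279480 = 279841
√Δ = 529
n = [-(19) + √Δ] / (2·15) = (-19 + 529) / 30 = 510 / 30 = 17
(The negative root is discarded since n must be a positive integer.)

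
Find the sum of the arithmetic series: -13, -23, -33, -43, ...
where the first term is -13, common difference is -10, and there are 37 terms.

Sₙ = n/2 × (first + last)
Last term = a + (n-1)d = -13 + (37-1)×(-10) = -373
S_37 = 37/2 × (-13 + (-373))
S_37 = 37/2 × (-386) = -7141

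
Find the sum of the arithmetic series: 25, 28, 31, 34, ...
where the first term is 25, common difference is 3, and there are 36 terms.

Sₙ = n/2 × (first + last)
Last term = a + (n-1)d = 25 + (36-1)×3 = 130
S_36 = 36/2 × (25 + 130)
S_36 = 36/2 × 155 = 2790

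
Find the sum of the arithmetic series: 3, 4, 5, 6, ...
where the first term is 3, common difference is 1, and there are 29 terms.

Sₙ = n/2 × (first + last)
Last term = a + (n-1)d = 3 + (29-1)×1 = 31
S_29 = 29/2 × (3 + 31)
S_29 = 29/2 × 34 = 493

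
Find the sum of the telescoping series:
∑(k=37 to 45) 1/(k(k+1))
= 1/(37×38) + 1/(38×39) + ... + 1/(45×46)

Partial fractions: 1/(k(k+1)) = 1/k - 1/(k+1)
The series telescopes:
= (1/37 - 1/38) + (1/38 - 1/39) + ... + (1/45 - 1/46)
= 1/37 - 1/46
= 9/1702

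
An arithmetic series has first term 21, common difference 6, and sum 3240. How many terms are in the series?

Using S = n/2 × [2a + (n-1)d]
3240 = n/2 × [2(21) + (n-1)(6)]
3240 = n/2 × [42 + 6n - 6]
6480 = n × [36 + 6n]
6n² + (36)n - 6480 = 0
Discriminant: Δ = (36)² - 4(6)(-6480) = 1296 + 155520 = 156816
√Δ = 396
n = [-(36) + √Δ] / (2·6) = (-36 + 396) / 12 = 360 / 12 = 30
(The negative root is discarded since n must be a positive integer.)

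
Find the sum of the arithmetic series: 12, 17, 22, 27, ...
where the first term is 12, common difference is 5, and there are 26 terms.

Sₙ = n/2 × (first + last)
Last term = a + (n-1)d = 12 + (26-1)×5 = 137
S_26 = 26/2 × (12 + 137)
S_26 = 26/2 × 149 = 1937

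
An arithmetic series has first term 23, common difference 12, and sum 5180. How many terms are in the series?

Using S = n/2 × [2a + (n-1)d]
5180 = n/2 × [2(23) + (n-1)(12)]
5180 = n/2 × [46 + 12n - 12]
10360 = n × [34 + 12n]
12n² + (34)n - 10360 = 0
Discriminant: Δ = (34)² - 4(12)(-10360) = 1156 + 497280 = 498436
√Δ = 706
n = [-(34) + √Δ] / (2·12) = (-34 + 706) / 24 = 672 / 24 = 28
(The negative root is discarded since n must be a positive integer.)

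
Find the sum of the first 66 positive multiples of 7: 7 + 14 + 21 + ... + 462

Factor out 7: = 7(1 + 2 + ... + 66) = 7 × n(n+1)/2
= 7 × 66×67/2
= 7 × 2211
= 15477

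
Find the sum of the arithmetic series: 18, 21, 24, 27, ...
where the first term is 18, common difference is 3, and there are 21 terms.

Sₙ = n/2 × (first + last)
Last term = a + (n-1)d = 18 + (21-1)×3 = 78
S_21 = 21/2 × (18 + 78)
S_21 = 21/2 × 96 = 1008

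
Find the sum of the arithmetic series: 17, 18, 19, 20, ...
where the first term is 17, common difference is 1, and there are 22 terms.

Sₙ = n/2 × (first + last)
Last term = a + (n-1)d = 17 + (22-1)×1 = 38
S_22 = 22/2 × (17 + 38)
S_22 = 22/2 × 55 = 605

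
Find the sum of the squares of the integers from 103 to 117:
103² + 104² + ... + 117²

Use ∑_{k=1}^{n} k² = n(n+1)(2n+1)/6, then subtract the first 102 terms.
∑_{k=1}^{117} k² = 117×118×235/6 = 540735
∑_{k=1}^{102} k² = 102×103×205/6 = 358955
∑_{k=103}^{117} k² = 540735 - 358955 = 181780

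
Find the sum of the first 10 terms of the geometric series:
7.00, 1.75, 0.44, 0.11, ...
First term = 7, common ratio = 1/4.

Sₙ = a(1 - rⁿ) / (1 - r)
S_10 = 7(1 - (1/4)^10) / (1 - (1/4))
S_10 = 7(1 - (1/1048576)) / (3/4)
S_10 = 2446675/262144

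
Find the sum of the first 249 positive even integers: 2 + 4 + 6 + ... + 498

Sum of first n even numbers = n(n+1)
= 249×250
= 62250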